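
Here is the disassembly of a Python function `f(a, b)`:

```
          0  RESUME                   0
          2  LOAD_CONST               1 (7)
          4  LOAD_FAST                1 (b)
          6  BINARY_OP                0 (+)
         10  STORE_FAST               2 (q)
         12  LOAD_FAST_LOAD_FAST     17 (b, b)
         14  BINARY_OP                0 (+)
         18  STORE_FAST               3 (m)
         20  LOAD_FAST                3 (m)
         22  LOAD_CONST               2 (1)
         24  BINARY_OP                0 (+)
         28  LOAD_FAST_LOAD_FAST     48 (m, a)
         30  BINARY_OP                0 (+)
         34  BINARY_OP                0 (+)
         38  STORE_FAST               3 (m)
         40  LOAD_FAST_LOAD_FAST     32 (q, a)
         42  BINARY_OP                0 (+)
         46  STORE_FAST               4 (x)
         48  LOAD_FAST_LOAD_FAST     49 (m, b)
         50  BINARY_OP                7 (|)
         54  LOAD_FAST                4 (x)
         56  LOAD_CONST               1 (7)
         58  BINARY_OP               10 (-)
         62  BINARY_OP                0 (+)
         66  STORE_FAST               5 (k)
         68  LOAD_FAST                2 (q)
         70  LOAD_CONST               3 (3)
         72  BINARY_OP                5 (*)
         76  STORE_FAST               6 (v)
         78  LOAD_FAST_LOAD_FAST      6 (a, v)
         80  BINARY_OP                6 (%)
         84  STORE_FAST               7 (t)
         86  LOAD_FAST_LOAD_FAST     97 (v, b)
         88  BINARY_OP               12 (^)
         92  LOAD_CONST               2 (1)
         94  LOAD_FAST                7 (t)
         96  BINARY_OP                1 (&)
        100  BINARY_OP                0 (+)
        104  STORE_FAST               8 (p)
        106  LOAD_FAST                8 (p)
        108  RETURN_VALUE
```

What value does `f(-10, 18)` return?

LOAD_CONST → push 7. Stack: [7]
LOAD_FAST b → push 18. Stack: [7, 18]
BINARY_OP + → 7 + 18 = 25. Stack: [25]
STORE_FAST q → q=25. Stack: []
LOAD_FAST_LOAD_FAST b,b → push 18,18. Stack: [18, 18]
BINARY_OP + → 18 + 18 = 36. Stack: [36]
STORE_FAST m → m=36. Stack: []
LOAD_FAST m → push 36. Stack: [36]
LOAD_CONST → push 1. Stack: [36, 1]
BINARY_OP + → 36 + 1 = 37. Stack: [37]
LOAD_FAST_LOAD_FAST m,a → push 36,-10. Stack: [37, 36, -10]
BINARY_OP + → 36 + -10 = 26. Stack: [37, 26]
BINARY_OP + → 37 + 26 = 63. Stack: [63]
STORE_FAST m → m=63. Stack: []
LOAD_FAST_LOAD_FAST q,a → push 25,-10. Stack: [25, -10]
BINARY_OP + → 25 + -10 = 15. Stack: [15]
STORE_FAST x → x=15. Stack: []
LOAD_FAST_LOAD_FAST m,b → push 63,18. Stack: [63, 18]
BINARY_OP | → 63 | 18 = 63. Stack: [63]
LOAD_FAST x → push 15. Stack: [63, 15]
LOAD_CONST → push 7. Stack: [63, 15, 7]
BINARY_OP - → 15 - 7 = 8. Stack: [63, 8]
BINARY_OP + → 63 + 8 = 71. Stack: [71]
STORE_FAST k → k=71. Stack: []
LOAD_FAST q → push 25. Stack: [25]
LOAD_CONST → push 3. Stack: [25, 3]
BINARY_OP * → 25 * 3 = 75. Stack: [75]
STORE_FAST v → v=75. Stack: []
LOAD_FAST_LOAD_FAST a,v → push -10,75. Stack: [-10, 75]
BINARY_OP % → -10 % 75 = 65. Stack: [65]
STORE_FAST t → t=65. Stack: []
LOAD_FAST_LOAD_FAST v,b → push 75,18. Stack: [75, 18]
BINARY_OP ^ → 75 ^ 18 = 89. Stack: [89]
LOAD_CONST → push 1. Stack: [89, 1]
LOAD_FAST t → push 65. Stack: [89, 1, 65]
BINARY_OP & → 1 & 65 = 1. Stack: [89, 1]
BINARY_OP + → 89 + 1 = 90. Stack: [90]
STORE_FAST p → p=90. Stack: []
LOAD_FAST p → push 90. Stack: [90]
RETURN_VALUE → return 90.

90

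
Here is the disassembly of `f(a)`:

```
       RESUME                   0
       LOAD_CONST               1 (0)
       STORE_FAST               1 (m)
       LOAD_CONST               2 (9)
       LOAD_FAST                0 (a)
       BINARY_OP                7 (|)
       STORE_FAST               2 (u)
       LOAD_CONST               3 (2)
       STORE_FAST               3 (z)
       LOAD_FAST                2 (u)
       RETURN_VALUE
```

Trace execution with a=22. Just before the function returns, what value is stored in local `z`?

2

LOAD_CONST → push 0. Stack: [0]
STORE_FAST m → m=0. Stack: []
LOAD_CONST → push 9. Stack: [9]
LOAD_FAST a → push 22. Stack: [9, 22]
BINARY_OP | → 9 | 22 = 31. Stack: [31]
STORE_FAST u → u=31. Stack: []
LOAD_CONST → push 2. Stack: [2]
STORE_FAST z → z=2. Stack: []
LOAD_FAST u → push 31. Stack: [31]
RETURN_VALUE → return 31.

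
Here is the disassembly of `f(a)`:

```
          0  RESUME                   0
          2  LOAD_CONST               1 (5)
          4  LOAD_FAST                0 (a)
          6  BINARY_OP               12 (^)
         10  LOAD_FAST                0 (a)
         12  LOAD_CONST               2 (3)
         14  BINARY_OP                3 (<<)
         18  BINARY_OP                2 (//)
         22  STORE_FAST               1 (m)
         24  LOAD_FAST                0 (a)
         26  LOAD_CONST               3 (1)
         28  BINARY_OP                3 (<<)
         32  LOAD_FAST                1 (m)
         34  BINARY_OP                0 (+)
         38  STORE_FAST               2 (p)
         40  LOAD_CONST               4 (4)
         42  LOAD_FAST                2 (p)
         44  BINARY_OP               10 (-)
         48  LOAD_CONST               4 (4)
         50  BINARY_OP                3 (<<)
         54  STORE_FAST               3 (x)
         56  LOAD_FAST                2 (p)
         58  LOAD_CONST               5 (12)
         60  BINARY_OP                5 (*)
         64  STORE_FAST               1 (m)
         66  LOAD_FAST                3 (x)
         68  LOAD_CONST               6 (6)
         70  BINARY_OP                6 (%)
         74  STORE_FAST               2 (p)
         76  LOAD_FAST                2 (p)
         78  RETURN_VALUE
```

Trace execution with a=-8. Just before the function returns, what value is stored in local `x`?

LOAD_CONST → push 5. Stack: [5]
LOAD_FAST a → push -8. Stack: [5, -8]
BINARY_OP ^ → 5 ^ -8 = -3. Stack: [-3]
LOAD_FAST a → push -8. Stack: [-3, -8]
LOAD_CONST → push 3. Stack: [-3, -8, 3]
BINARY_OP << → -8 << 3 = -64. Stack: [-3, -64]
BINARY_OP // → -3 // -64 = 0. Stack: [0]
STORE_FAST m → m=0. Stack: []
LOAD_FAST a → push -8. Stack: [-8]
LOAD_CONST → push 1. Stack: [-8, 1]
BINARY_OP << → -8 << 1 = -16. Stack: [-16]
LOAD_FAST m → push 0. Stack: [-16, 0]
BINARY_OP + → -16 + 0 = -16. Stack: [-16]
STORE_FAST p → p=-16. Stack: []
LOAD_CONST → push 4. Stack: [4]
LOAD_FAST p → push -16. Stack: [4, -16]
BINARY_OP - → 4 - -16 = 20. Stack: [20]
LOAD_CONST → push 4. Stack: [20, 4]
BINARY_OP << → 20 << 4 = 320. Stack: [320]
STORE_FAST x → x=320. Stack: []
LOAD_FAST p → push -16. Stack: [-16]
LOAD_CONST → push 12. Stack: [-16, 12]
BINARY_OP * → -16 * 12 = -192. Stack: [-192]
STORE_FAST m → m=-192. Stack: []
LOAD_FAST x → push 320. Stack: [320]
LOAD_CONST → push 6. Stack: [320, 6]
BINARY_OP % → 320 % 6 = 2. Stack: [2]
STORE_FAST p → p=2. Stack: []
LOAD_FAST p → push 2. Stack: [2]
RETURN_VALUE → return 2.

320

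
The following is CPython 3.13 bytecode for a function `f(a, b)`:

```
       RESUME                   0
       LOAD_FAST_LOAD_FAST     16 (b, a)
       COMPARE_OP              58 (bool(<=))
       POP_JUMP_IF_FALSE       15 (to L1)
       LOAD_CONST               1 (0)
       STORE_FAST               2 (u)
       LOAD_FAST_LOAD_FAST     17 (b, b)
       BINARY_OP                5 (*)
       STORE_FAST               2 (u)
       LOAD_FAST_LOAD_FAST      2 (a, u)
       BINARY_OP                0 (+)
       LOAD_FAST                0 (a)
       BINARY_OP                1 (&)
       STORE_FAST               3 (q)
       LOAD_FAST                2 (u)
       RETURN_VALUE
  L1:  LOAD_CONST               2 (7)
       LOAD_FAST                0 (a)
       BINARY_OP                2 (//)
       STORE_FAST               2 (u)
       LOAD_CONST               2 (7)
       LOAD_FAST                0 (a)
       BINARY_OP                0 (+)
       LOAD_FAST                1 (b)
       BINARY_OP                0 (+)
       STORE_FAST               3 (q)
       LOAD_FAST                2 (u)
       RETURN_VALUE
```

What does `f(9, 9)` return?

81

LOAD_FAST_LOAD_FAST b,a → push 9,9. Stack: [9, 9]
COMPARE_OP bool(<=) → 9 vs 9 = True. Stack: [True]
POP_JUMP_IF_FALSE → pop True; no jump. Stack: []
LOAD_CONST → push 0. Stack: [0]
STORE_FAST u → u=0. Stack: []
LOAD_FAST_LOAD_FAST b,b → push 9,9. Stack: [9, 9]
BINARY_OP * → 9 * 9 = 81. Stack: [81]
STORE_FAST u → u=81. Stack: []
LOAD_FAST_LOAD_FAST a,u → push 9,81. Stack: [9, 81]
BINARY_OP + → 9 + 81 = 90. Stack: [90]
LOAD_FAST a → push 9. Stack: [90, 9]
BINARY_OP & → 90 & 9 = 8. Stack: [8]
STORE_FAST q → q=8. Stack: []
LOAD_FAST u → push 81. Stack: [81]
RETURN_VALUE → return 81.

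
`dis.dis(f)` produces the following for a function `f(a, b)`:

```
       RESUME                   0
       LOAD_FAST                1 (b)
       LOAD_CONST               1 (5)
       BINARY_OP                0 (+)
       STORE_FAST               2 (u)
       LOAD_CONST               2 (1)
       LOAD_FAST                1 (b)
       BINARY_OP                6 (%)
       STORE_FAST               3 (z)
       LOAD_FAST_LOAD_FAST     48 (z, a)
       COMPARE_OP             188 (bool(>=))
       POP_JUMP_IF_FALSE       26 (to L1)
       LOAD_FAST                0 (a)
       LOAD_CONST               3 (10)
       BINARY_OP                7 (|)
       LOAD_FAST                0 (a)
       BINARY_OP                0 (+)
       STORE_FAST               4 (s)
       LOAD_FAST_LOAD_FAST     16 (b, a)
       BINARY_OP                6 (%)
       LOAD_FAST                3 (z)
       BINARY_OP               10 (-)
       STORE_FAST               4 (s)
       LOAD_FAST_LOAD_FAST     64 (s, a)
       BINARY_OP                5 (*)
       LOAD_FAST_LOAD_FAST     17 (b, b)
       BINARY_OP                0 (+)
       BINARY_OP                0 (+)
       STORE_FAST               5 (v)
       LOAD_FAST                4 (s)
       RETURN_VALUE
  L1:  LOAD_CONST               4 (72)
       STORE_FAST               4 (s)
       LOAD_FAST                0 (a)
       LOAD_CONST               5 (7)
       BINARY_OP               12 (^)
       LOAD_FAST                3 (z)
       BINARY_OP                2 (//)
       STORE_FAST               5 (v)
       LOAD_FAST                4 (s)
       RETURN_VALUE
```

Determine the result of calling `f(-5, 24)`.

LOAD_FAST b → push 24. Stack: [24]
LOAD_CONST → push 5. Stack: [24, 5]
BINARY_OP + → 24 + 5 = 29. Stack: [29]
STORE_FAST u → u=29. Stack: []
LOAD_CONST → push 1. Stack: [1]
LOAD_FAST b → push 24. Stack: [1, 24]
BINARY_OP % → 1 % 24 = 1. Stack: [1]
STORE_FAST z → z=1. Stack: []
LOAD_FAST_LOAD_FAST z,a → push 1,-5. Stack: [1, -5]
COMPARE_OP bool(>=) → 1 vs -5 = True. Stack: [True]
POP_JUMP_IF_FALSE → pop True; no jump. Stack: []
LOAD_FAST a → push -5. Stack: [-5]
LOAD_CONST → push 10. Stack: [-5, 10]
BINARY_OP | → -5 | 10 = -5. Stack: [-5]
LOAD_FAST a → push -5. Stack: [-5, -5]
BINARY_OP + → -5 + -5 = -10. Stack: [-10]
STORE_FAST s → s=-10. Stack: []
LOAD_FAST_LOAD_FAST b,a → push 24,-5. Stack: [24, -5]
BINARY_OP % → 24 % -5 = -1. Stack: [-1]
LOAD_FAST z → push 1. Stack: [-1, 1]
BINARY_OP - → -1 - 1 = -2. Stack: [-2]
STORE_FAST s → s=-2. Stack: []
LOAD_FAST_LOAD_FAST s,a → push -2,-5. Stack: [-2, -5]
BINARY_OP * → -2 * -5 = 10. Stack: [10]
LOAD_FAST_LOAD_FAST b,b → push 24,24. Stack: [10, 24, 24]
BINARY_OP + → 24 + 24 = 48. Stack: [10, 48]
BINARY_OP + → 10 + 48 = 58. Stack: [58]
STORE_FAST v → v=58. Stack: []
LOAD_FAST s → push -2. Stack: [-2]
RETURN_VALUE → return -2.

-2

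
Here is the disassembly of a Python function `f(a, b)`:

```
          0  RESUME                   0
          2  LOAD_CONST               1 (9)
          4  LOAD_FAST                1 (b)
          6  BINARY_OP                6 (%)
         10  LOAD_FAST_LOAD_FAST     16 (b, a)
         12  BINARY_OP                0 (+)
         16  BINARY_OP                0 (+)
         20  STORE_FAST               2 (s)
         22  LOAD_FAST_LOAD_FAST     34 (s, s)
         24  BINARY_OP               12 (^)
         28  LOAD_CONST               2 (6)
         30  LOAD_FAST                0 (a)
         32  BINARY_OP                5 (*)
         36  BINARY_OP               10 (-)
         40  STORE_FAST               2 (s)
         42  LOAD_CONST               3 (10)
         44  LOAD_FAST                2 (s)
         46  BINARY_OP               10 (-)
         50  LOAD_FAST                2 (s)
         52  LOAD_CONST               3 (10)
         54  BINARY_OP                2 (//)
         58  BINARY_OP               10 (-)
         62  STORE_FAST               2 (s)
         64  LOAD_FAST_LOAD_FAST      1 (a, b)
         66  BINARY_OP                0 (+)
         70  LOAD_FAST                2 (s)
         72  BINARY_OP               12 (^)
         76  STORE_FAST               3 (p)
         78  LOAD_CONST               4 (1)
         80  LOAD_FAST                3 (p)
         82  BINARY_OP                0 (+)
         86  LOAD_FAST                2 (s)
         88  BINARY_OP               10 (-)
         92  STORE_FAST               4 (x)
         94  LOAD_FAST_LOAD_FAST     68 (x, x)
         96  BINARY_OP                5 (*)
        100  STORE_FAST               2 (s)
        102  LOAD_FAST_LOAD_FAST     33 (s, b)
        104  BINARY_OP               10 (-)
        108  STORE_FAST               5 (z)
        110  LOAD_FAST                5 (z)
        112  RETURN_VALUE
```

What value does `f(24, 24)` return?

LOAD_CONST → push 9. Stack: [9]
LOAD_FAST b → push 24. Stack: [9, 24]
BINARY_OP % → 9 % 24 = 9. Stack: [9]
LOAD_FAST_LOAD_FAST b,a → push 24,24. Stack: [9, 24, 24]
BINARY_OP + → 24 + 24 = 48. Stack: [9, 48]
BINARY_OP + → 9 + 48 = 57. Stack: [57]
STORE_FAST s → s=57. Stack: []
LOAD_FAST_LOAD_FAST s,s → push 57,57. Stack: [57, 57]
BINARY_OP ^ → 57 ^ 57 = 0. Stack: [0]
LOAD_CONST → push 6. Stack: [0, 6]
LOAD_FAST a → push 24. Stack: [0, 6, 24]
BINARY_OP * → 6 * 24 = 144. Stack: [0, 144]
BINARY_OP - → 0 - 144 = -144. Stack: [-144]
STORE_FAST s → s=-144. Stack: []
LOAD_CONST → push 10. Stack: [10]
LOAD_FAST s → push -144. Stack: [10, -144]
BINARY_OP - → 10 - -144 = 154. Stack: [154]
LOAD_FAST s → push -144. Stack: [154, -144]
LOAD_CONST → push 10. Stack: [154, -144, 10]
BINARY_OP // → -144 // 10 = -15. Stack: [154, -15]
BINARY_OP - → 154 - -15 = 169. Stack: [169]
STORE_FAST s → s=169. Stack: []
LOAD_FAST_LOAD_FAST a,b → push 24,24. Stack: [24, 24]
BINARY_OP + → 24 + 24 = 48. Stack: [48]
LOAD_FAST s → push 169. Stack: [48, 169]
BINARY_OP ^ → 48 ^ 169 = 153. Stack: [153]
STORE_FAST p → p=153. Stack: []
LOAD_CONST → push 1. Stack: [1]
LOAD_FAST p → push 153. Stack: [1, 153]
BINARY_OP + → 1 + 153 = 154. Stack: [154]
LOAD_FAST s → push 169. Stack: [154, 169]
BINARY_OP - → 154 - 169 = -15. Stack: [-15]
STORE_FAST x → x=-15. Stack: []
LOAD_FAST_LOAD_FAST x,x → push -15,-15. Stack: [-15, -15]
BINARY_OP * → -15 * -15 = 225. Stack: [225]
STORE_FAST s → s=225. Stack: []
LOAD_FAST_LOAD_FAST s,b → push 225,24. Stack: [225, 24]
BINARY_OP - → 225 - 24 = 201. Stack: [201]
STORE_FAST z → z=201. Stack: []
LOAD_FAST z → push 201. Stack: [201]
RETURN_VALUE → return 201.

201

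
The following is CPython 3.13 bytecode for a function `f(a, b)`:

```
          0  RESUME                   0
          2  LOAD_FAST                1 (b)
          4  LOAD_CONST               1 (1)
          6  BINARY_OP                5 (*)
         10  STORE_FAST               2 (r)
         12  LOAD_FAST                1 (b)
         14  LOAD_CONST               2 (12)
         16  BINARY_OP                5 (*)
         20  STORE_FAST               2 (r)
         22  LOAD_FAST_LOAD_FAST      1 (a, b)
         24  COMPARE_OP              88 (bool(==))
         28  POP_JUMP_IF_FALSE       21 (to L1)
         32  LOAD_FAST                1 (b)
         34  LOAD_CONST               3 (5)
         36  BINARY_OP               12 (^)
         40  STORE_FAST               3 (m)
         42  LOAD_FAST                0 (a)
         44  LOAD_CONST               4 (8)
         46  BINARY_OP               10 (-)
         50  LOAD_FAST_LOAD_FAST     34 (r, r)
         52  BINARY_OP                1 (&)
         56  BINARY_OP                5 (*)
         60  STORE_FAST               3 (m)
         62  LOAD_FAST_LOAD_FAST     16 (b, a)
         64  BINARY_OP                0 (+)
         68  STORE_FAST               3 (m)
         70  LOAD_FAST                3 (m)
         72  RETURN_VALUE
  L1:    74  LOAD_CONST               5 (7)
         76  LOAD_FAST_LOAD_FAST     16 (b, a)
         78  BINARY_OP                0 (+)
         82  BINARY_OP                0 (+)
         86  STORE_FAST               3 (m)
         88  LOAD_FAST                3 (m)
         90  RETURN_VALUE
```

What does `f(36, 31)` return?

LOAD_FAST b → push 31. Stack: [31]
LOAD_CONST → push 1. Stack: [31, 1]
BINARY_OP * → 31 * 1 = 31. Stack: [31]
STORE_FAST r → r=31. Stack: []
LOAD_FAST b → push 31. Stack: [31]
LOAD_CONST → push 12. Stack: [31, 12]
BINARY_OP * → 31 * 12 = 372. Stack: [372]
STORE_FAST r → r=372. Stack: []
LOAD_FAST_LOAD_FAST a,b → push 36,31. Stack: [36, 31]
COMPARE_OP bool(==) → 36 vs 31 = False. Stack: [False]
POP_JUMP_IF_FALSE → pop False; jump. Stack: []
LOAD_CONST → push 7. Stack: [7]
LOAD_FAST_LOAD_FAST b,a → push 31,36. Stack: [7, 31, 36]
BINARY_OP + → 31 + 36 = 67. Stack: [7, 67]
BINARY_OP + → 7 + 67 = 74. Stack: [74]
STORE_FAST m → m=74. Stack: []
LOAD_FAST m → push 74. Stack: [74]
RETURN_VALUE → return 74.

74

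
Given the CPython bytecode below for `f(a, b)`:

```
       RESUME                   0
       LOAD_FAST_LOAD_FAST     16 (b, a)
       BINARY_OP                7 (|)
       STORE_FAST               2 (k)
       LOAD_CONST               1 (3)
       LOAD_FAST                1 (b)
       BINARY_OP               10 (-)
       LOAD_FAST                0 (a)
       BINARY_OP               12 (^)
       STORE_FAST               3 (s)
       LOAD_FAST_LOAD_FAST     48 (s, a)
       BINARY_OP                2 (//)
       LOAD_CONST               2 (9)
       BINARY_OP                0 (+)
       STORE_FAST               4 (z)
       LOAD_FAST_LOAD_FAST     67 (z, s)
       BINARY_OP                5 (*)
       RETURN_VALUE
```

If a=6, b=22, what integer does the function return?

LOAD_FAST_LOAD_FAST b,a → push 22,6. Stack: [22, 6]
BINARY_OP | → 22 | 6 = 22. Stack: [22]
STORE_FAST k → k=22. Stack: []
LOAD_CONST → push 3. Stack: [3]
LOAD_FAST b → push 22. Stack: [3, 22]
BINARY_OP - → 3 - 22 = -19. Stack: [-19]
LOAD_FAST a → push 6. Stack: [-19, 6]
BINARY_OP ^ → -19 ^ 6 = -21. Stack: [-21]
STORE_FAST s → s=-21. Stack: []
LOAD_FAST_LOAD_FAST s,a → push -21,6. Stack: [-21, 6]
BINARY_OP // → -21 // 6 = -4. Stack: [-4]
LOAD_CONST → push 9. Stack: [-4, 9]
BINARY_OP + → -4 + 9 = 5. Stack: [5]
STORE_FAST z → z=5. Stack: []
LOAD_FAST_LOAD_FAST z,s → push 5,-21. Stack: [5, -21]
BINARY_OP * → 5 * -21 = -105. Stack: [-105]
RETURN_VALUE → return -105.

-105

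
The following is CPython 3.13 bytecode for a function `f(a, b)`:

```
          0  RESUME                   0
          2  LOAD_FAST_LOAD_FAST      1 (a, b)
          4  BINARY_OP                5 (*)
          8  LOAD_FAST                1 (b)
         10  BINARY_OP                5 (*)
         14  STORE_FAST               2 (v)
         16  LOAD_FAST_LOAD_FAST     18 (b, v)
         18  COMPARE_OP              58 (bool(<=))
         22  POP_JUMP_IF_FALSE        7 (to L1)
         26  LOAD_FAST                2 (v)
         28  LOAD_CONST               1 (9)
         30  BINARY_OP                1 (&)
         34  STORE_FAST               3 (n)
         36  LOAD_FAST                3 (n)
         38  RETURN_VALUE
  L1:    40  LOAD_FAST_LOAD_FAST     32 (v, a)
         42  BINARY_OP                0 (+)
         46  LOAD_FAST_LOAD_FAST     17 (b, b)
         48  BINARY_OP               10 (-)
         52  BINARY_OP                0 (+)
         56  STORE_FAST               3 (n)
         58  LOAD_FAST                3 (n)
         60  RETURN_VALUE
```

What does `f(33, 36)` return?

0

LOAD_FAST_LOAD_FAST a,b → push 33,36. Stack: [33, 36]
BINARY_OP * → 33 * 36 = 1188. Stack: [1188]
LOAD_FAST b → push 36. Stack: [1188, 36]
BINARY_OP * → 1188 * 36 = 42768. Stack: [42768]
STORE_FAST v → v=42768. Stack: []
LOAD_FAST_LOAD_FAST b,v → push 36,42768. Stack: [36, 42768]
COMPARE_OP bool(<=) → 36 vs 42768 = True. Stack: [True]
POP_JUMP_IF_FALSE → pop True; no jump. Stack: []
LOAD_FAST v → push 42768. Stack: [42768]
LOAD_CONST → push 9. Stack: [42768, 9]
BINARY_OP & → 42768 & 9 = 0. Stack: [0]
STORE_FAST n → n=0. Stack: []
LOAD_FAST n → push 0. Stack: [0]
RETURN_VALUE → return 0.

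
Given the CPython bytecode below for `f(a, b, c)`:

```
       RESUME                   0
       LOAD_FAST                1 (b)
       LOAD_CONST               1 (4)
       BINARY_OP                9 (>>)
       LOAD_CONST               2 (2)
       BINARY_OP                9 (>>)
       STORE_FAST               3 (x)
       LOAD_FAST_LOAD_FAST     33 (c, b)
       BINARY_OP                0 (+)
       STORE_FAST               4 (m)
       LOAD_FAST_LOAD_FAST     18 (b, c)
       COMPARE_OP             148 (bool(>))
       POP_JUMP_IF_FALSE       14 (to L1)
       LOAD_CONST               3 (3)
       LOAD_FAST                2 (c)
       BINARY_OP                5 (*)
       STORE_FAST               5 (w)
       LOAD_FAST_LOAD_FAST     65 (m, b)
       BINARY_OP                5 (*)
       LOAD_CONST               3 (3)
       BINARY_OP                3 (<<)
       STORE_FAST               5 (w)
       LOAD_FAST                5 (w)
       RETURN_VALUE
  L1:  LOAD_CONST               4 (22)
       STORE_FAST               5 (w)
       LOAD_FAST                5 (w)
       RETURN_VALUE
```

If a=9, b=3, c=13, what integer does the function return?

LOAD_FAST b → push 3. Stack: [3]
LOAD_CONST → push 4. Stack: [3, 4]
BINARY_OP >> → 3 >> 4 = 0. Stack: [0]
LOAD_CONST → push 2. Stack: [0, 2]
BINARY_OP >> → 0 >> 2 = 0. Stack: [0]
STORE_FAST x → x=0. Stack: []
LOAD_FAST_LOAD_FAST c,b → push 13,3. Stack: [13, 3]
BINARY_OP + → 13 + 3 = 16. Stack: [16]
STORE_FAST m → m=16. Stack: []
LOAD_FAST_LOAD_FAST b,c → push 3,13. Stack: [3, 13]
COMPARE_OP bool(>) → 3 vs 13 = False. Stack: [False]
POP_JUMP_IF_FALSE → pop False; jump. Stack: []
LOAD_CONST → push 22. Stack: [22]
STORE_FAST w → w=22. Stack: []
LOAD_FAST w → push 22. Stack: [22]
RETURN_VALUE → return 22.

22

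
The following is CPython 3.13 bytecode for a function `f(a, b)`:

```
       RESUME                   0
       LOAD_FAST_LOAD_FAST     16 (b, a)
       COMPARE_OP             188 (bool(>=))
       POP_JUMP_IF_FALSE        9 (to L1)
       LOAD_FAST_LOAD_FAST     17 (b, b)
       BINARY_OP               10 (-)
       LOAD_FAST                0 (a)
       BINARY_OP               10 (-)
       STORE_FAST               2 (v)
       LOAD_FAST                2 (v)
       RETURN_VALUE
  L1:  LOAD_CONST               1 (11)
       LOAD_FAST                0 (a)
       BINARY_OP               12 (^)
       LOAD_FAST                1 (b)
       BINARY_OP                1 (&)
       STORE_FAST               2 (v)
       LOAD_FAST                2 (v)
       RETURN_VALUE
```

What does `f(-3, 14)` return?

3

LOAD_FAST_LOAD_FAST b,a → push 14,-3. Stack: [14, -3]
COMPARE_OP bool(>=) → 14 vs -3 = True. Stack: [True]
POP_JUMP_IF_FALSE → pop True; no jump. Stack: []
LOAD_FAST_LOAD_FAST b,b → push 14,14. Stack: [14, 14]
BINARY_OP - → 14 - 14 = 0. Stack: [0]
LOAD_FAST a → push -3. Stack: [0, -3]
BINARY_OP - → 0 - -3 = 3. Stack: [3]
STORE_FAST v → v=3. Stack: []
LOAD_FAST v → push 3. Stack: [3]
RETURN_VALUE → return 3.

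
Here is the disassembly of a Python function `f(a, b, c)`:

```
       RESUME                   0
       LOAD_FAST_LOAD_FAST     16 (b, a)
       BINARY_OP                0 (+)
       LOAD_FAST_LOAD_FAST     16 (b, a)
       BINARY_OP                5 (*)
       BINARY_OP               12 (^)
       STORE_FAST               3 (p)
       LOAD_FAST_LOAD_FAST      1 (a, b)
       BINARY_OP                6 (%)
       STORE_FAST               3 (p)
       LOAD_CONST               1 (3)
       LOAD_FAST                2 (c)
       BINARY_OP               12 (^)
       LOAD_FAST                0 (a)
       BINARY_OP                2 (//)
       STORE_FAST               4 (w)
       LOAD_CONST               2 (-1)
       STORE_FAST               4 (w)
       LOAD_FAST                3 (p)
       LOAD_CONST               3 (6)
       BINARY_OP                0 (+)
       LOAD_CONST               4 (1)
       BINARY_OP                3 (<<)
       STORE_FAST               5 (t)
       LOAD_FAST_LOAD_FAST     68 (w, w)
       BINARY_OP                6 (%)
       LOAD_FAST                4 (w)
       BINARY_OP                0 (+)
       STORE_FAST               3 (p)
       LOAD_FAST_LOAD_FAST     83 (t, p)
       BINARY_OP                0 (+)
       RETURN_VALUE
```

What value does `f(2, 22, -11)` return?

15

LOAD_FAST_LOAD_FAST b,a → push 22,2. Stack: [22, 2]
BINARY_OP + → 22 + 2 = 24. Stack: [24]
LOAD_FAST_LOAD_FAST b,a → push 22,2. Stack: [24, 22, 2]
BINARY_OP * → 22 * 2 = 44. Stack: [24, 44]
BINARY_OP ^ → 24 ^ 44 = 52. Stack: [52]
STORE_FAST p → p=52. Stack: []
LOAD_FAST_LOAD_FAST a,b → push 2,22. Stack: [2, 22]
BINARY_OP % → 2 % 22 = 2. Stack: [2]
STORE_FAST p → p=2. Stack: []
LOAD_CONST → push 3. Stack: [3]
LOAD_FAST c → push -11. Stack: [3, -11]
BINARY_OP ^ → 3 ^ -11 = -10. Stack: [-10]
LOAD_FAST a → push 2. Stack: [-10, 2]
BINARY_OP // → -10 // 2 = -5. Stack: [-5]
STORE_FAST w → w=-5. Stack: []
LOAD_CONST → push -1. Stack: [-1]
STORE_FAST w → w=-1. Stack: []
LOAD_FAST p → push 2. Stack: [2]
LOAD_CONST → push 6. Stack: [2, 6]
BINARY_OP + → 2 + 6 = 8. Stack: [8]
LOAD_CONST → push 1. Stack: [8, 1]
BINARY_OP << → 8 << 1 = 16. Stack: [16]
STORE_FAST t → t=16. Stack: []
LOAD_FAST_LOAD_FAST w,w → push -1,-1. Stack: [-1, -1]
BINARY_OP % → -1 % -1 = 0. Stack: [0]
LOAD_FAST w → push -1. Stack: [0, -1]
BINARY_OP + → 0 + -1 = -1. Stack: [-1]
STORE_FAST p → p=-1. Stack: []
LOAD_FAST_LOAD_FAST t,p → push 16,-1. Stack: [16, -1]
BINARY_OP + → 16 + -1 = 15. Stack: [15]
RETURN_VALUE → return 15.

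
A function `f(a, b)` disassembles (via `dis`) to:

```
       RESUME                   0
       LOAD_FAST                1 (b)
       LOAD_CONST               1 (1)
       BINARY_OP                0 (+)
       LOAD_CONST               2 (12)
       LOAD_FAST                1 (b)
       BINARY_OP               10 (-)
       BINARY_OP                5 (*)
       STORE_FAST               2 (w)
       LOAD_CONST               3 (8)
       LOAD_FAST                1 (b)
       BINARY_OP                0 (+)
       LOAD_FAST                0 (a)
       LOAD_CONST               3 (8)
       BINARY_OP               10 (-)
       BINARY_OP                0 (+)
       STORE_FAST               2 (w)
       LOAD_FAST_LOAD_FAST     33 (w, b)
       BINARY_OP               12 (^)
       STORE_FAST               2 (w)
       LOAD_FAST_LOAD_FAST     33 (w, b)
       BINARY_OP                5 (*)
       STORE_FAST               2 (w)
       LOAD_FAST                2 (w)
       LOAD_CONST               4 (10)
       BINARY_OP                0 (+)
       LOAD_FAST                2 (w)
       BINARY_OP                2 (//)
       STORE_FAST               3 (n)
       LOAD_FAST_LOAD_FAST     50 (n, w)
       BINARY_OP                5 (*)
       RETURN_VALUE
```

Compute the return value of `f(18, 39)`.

LOAD_FAST b → push 39. Stack: [39]
LOAD_CONST → push 1. Stack: [39, 1]
BINARY_OP + → 39 + 1 = 40. Stack: [40]
LOAD_CONST → push 12. Stack: [40, 12]
LOAD_FAST b → push 39. Stack: [40, 12, 39]
BINARY_OP - → 12 - 39 = -27. Stack: [40, -27]
BINARY_OP * → 40 * -27 = -1080. Stack: [-1080]
STORE_FAST w → w=-1080. Stack: []
LOAD_CONST → push 8. Stack: [8]
LOAD_FAST b → push 39. Stack: [8, 39]
BINARY_OP + → 8 + 39 = 47. Stack: [47]
LOAD_FAST a → push 18. Stack: [47, 18]
LOAD_CONST → push 8. Stack: [47, 18, 8]
BINARY_OP - → 18 - 8 = 10. Stack: [47, 10]
BINARY_OP + → 47 + 10 = 57. Stack: [57]
STORE_FAST w → w=57. Stack: []
LOAD_FAST_LOAD_FAST w,b → push 57,39. Stack: [57, 39]
BINARY_OP ^ → 57 ^ 39 = 30. Stack: [30]
STORE_FAST w → w=30. Stack: []
LOAD_FAST_LOAD_FAST w,b → push 30,39. Stack: [30, 39]
BINARY_OP * → 30 * 39 = 1170. Stack: [1170]
STORE_FAST w → w=1170. Stack: []
LOAD_FAST w → push 1170. Stack: [1170]
LOAD_CONST → push 10. Stack: [1170, 10]
BINARY_OP + → 1170 + 10 = 1180. Stack: [1180]
LOAD_FAST w → push 1170. Stack: [1180, 1170]
BINARY_OP // → 1180 // 1170 = 1. Stack: [1]
STORE_FAST n → n=1. Stack: []
LOAD_FAST_LOAD_FAST n,w → push 1,1170. Stack: [1, 1170]
BINARY_OP * → 1 * 1170 = 1170. Stack: [1170]
RETURN_VALUE → return 1170.

1170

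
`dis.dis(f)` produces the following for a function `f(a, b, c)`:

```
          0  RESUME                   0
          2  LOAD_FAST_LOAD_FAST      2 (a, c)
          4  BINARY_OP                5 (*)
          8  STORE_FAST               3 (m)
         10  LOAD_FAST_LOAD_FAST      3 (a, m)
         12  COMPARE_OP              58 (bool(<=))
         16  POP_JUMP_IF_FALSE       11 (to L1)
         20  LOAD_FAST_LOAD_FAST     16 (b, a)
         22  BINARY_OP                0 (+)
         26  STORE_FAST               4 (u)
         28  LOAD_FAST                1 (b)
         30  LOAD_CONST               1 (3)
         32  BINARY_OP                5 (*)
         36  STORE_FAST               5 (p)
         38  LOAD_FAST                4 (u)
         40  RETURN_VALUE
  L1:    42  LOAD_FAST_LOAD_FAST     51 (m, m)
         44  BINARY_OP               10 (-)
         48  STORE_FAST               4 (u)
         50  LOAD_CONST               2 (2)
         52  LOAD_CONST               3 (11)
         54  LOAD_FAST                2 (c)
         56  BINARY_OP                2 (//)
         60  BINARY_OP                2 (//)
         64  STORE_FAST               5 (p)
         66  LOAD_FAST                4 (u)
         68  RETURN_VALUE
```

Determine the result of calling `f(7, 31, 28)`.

LOAD_FAST_LOAD_FAST a,c → push 7,28. Stack: [7, 28]
BINARY_OP * → 7 * 28 = 196. Stack: [196]
STORE_FAST m → m=196. Stack: []
LOAD_FAST_LOAD_FAST a,m → push 7,196. Stack: [7, 196]
COMPARE_OP bool(<=) → 7 vs 196 = True. Stack: [True]
POP_JUMP_IF_FALSE → pop True; no jump. Stack: []
LOAD_FAST_LOAD_FAST b,a → push 31,7. Stack: [31, 7]
BINARY_OP + → 31 + 7 = 38. Stack: [38]
STORE_FAST u → u=38. Stack: []
LOAD_FAST b → push 31. Stack: [31]
LOAD_CONST → push 3. Stack: [31, 3]
BINARY_OP * → 31 * 3 = 93. Stack: [93]
STORE_FAST p → p=93. Stack: []
LOAD_FAST u → push 38. Stack: [38]
RETURN_VALUE → return 38.

38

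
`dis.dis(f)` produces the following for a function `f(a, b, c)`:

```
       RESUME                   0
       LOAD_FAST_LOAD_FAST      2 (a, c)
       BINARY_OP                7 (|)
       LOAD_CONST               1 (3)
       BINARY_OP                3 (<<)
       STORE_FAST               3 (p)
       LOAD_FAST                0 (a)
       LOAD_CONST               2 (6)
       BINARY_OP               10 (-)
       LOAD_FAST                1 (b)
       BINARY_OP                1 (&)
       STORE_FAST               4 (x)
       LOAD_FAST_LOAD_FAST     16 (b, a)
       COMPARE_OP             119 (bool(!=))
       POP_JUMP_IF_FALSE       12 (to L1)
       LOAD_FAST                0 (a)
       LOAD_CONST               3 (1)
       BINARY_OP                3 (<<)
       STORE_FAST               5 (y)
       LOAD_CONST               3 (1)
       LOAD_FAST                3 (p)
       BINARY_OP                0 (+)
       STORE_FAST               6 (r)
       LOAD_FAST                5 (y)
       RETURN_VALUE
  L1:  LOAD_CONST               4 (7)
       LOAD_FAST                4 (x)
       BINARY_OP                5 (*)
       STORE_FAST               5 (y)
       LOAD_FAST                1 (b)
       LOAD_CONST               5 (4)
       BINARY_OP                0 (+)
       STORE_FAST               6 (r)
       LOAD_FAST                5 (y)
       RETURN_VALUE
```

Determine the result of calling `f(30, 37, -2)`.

60

LOAD_FAST_LOAD_FAST a,c → push 30,-2. Stack: [30, -2]
BINARY_OP | → 30 | -2 = -2. Stack: [-2]
LOAD_CONST → push 3. Stack: [-2, 3]
BINARY_OP << → -2 << 3 = -16. Stack: [-16]
STORE_FAST p → p=-16. Stack: []
LOAD_FAST a → push 30. Stack: [30]
LOAD_CONST → push 6. Stack: [30, 6]
BINARY_OP - → 30 - 6 = 24. Stack: [24]
LOAD_FAST b → push 37. Stack: [24, 37]
BINARY_OP & → 24 & 37 = 0. Stack: [0]
STORE_FAST x → x=0. Stack: []
LOAD_FAST_LOAD_FAST b,a → push 37,30. Stack: [37, 30]
COMPARE_OP bool(!=) → 37 vs 30 = True. Stack: [True]
POP_JUMP_IF_FALSE → pop True; no jump. Stack: []
LOAD_FAST a → push 30. Stack: [30]
LOAD_CONST → push 1. Stack: [30, 1]
BINARY_OP << → 30 << 1 = 60. Stack: [60]
STORE_FAST y → y=60. Stack: []
LOAD_CONST → push 1. Stack: [1]
LOAD_FAST p → push -16. Stack: [1, -16]
BINARY_OP + → 1 + -16 = -15. Stack: [-15]
STORE_FAST r → r=-15. Stack: []
LOAD_FAST y → push 60. Stack: [60]
RETURN_VALUE → return 60.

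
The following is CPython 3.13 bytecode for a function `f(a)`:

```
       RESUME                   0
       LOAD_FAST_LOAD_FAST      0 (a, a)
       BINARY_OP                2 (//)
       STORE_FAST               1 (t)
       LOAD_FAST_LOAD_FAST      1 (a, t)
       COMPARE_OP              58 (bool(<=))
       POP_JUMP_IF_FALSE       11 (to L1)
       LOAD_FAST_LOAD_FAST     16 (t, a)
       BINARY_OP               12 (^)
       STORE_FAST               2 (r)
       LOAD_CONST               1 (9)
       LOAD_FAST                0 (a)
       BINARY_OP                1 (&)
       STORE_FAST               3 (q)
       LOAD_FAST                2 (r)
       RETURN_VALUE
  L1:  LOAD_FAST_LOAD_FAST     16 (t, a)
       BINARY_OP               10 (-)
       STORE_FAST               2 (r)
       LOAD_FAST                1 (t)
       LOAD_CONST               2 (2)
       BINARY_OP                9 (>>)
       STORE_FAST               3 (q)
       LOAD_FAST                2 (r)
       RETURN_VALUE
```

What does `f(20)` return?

-19

LOAD_FAST_LOAD_FAST a,a → push 20,20. Stack: [20, 20]
BINARY_OP // → 20 // 20 = 1. Stack: [1]
STORE_FAST t → t=1. Stack: []
LOAD_FAST_LOAD_FAST a,t → push 20,1. Stack: [20, 1]
COMPARE_OP bool(<=) → 20 vs 1 = False. Stack: [False]
POP_JUMP_IF_FALSE → pop False; jump. Stack: []
LOAD_FAST_LOAD_FAST t,a → push 1,20. Stack: [1, 20]
BINARY_OP - → 1 - 20 = -19. Stack: [-19]
STORE_FAST r → r=-19. Stack: []
LOAD_FAST t → push 1. Stack: [1]
LOAD_CONST → push 2. Stack: [1, 2]
BINARY_OP >> → 1 >> 2 = 0. Stack: [0]
STORE_FAST q → q=0. Stack: []
LOAD_FAST r → push -19. Stack: [-19]
RETURN_VALUE → return -19.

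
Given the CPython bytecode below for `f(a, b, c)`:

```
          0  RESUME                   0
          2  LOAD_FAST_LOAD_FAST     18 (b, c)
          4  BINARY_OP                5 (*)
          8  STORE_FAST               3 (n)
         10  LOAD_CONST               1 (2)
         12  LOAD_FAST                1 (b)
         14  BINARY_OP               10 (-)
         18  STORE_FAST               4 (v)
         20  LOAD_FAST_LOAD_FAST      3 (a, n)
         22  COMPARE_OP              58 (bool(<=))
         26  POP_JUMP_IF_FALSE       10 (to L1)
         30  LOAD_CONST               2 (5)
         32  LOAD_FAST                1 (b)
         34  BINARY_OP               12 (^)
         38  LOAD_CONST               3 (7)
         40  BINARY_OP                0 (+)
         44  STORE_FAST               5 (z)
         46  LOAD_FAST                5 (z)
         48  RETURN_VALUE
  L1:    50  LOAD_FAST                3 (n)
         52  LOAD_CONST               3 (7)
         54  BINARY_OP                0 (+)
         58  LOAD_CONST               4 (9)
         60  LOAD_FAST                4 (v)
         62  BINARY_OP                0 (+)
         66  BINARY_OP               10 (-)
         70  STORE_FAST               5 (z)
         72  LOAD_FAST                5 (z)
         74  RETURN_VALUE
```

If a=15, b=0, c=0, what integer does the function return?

LOAD_FAST_LOAD_FAST b,c → push 0,0. Stack: [0, 0]
BINARY_OP * → 0 * 0 = 0. Stack: [0]
STORE_FAST n → n=0. Stack: []
LOAD_CONST → push 2. Stack: [2]
LOAD_FAST b → push 0. Stack: [2, 0]
BINARY_OP - → 2 - 0 = 2. Stack: [2]
STORE_FAST v → v=2. Stack: []
LOAD_FAST_LOAD_FAST a,n → push 15,0. Stack: [15, 0]
COMPARE_OP bool(<=) → 15 vs 0 = False. Stack: [False]
POP_JUMP_IF_FALSE → pop False; jump. Stack: []
LOAD_FAST n → push 0. Stack: [0]
LOAD_CONST → push 7. Stack: [0, 7]
BINARY_OP + → 0 + 7 = 7. Stack: [7]
LOAD_CONST → push 9. Stack: [7, 9]
LOAD_FAST v → push 2. Stack: [7, 9, 2]
BINARY_OP + → 9 + 2 = 11. Stack: [7, 11]
BINARY_OP - → 7 - 11 = -4. Stack: [-4]
STORE_FAST z → z=-4. Stack: []
LOAD_FAST z → push -4. Stack: [-4]
RETURN_VALUE → return -4.

-4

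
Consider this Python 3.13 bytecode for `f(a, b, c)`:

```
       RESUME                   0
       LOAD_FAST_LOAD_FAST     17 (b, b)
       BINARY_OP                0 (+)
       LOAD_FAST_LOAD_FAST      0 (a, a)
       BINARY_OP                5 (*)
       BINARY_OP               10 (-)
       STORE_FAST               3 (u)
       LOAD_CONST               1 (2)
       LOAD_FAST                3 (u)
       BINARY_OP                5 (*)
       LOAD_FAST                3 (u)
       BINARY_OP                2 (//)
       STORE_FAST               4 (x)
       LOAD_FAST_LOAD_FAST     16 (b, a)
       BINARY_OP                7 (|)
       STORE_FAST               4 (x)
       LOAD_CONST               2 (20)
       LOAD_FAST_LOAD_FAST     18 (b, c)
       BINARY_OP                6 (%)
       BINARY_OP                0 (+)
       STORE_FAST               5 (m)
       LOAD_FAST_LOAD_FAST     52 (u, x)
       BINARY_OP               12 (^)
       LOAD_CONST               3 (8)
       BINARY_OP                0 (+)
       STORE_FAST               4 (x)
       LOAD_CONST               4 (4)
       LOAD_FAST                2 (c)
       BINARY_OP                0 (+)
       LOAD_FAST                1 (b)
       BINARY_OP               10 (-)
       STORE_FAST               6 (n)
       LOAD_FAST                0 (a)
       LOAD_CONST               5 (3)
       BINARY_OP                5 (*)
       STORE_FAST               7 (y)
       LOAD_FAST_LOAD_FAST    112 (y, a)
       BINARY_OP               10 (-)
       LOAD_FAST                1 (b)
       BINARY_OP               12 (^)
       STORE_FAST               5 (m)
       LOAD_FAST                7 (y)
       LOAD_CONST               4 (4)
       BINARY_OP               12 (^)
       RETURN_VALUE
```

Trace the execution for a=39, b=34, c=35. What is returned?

LOAD_FAST_LOAD_FAST b,b → push 34,34. Stack: [34, 34]
BINARY_OP + → 34 + 34 = 68. Stack: [68]
LOAD_FAST_LOAD_FAST a,a → push 39,39. Stack: [68, 39, 39]
BINARY_OP * → 39 * 39 = 1521. Stack: [68, 1521]
BINARY_OP - → 68 - 1521 = -1453. Stack: [-1453]
STORE_FAST u → u=-1453. Stack: []
LOAD_CONST → push 2. Stack: [2]
LOAD_FAST u → push -1453. Stack: [2, -1453]
BINARY_OP * → 2 * -1453 = -2906. Stack: [-2906]
LOAD_FAST u → push -1453. Stack: [-2906, -1453]
BINARY_OP // → -2906 // -1453 = 2. Stack: [2]
STORE_FAST x → x=2. Stack: []
LOAD_FAST_LOAD_FAST b,a → push 34,39. Stack: [34, 39]
BINARY_OP | → 34 | 39 = 39. Stack: [39]
STORE_FAST x → x=39. Stack: []
LOAD_CONST → push 20. Stack: [20]
LOAD_FAST_LOAD_FAST b,c → push 34,35. Stack: [20, 34, 35]
BINARY_OP % → 34 % 35 = 34. Stack: [20, 34]
BINARY_OP + → 20 + 34 = 54. Stack: [54]
STORE_FAST m → m=54. Stack: []
LOAD_FAST_LOAD_FAST u,x → push -1453,39. Stack: [-1453, 39]
BINARY_OP ^ → -1453 ^ 39 = -1420. Stack: [-1420]
LOAD_CONST → push 8. Stack: [-1420, 8]
BINARY_OP + → -1420 + 8 = -1412. Stack: [-1412]
STORE_FAST x → x=-1412. Stack: []
LOAD_CONST → push 4. Stack: [4]
LOAD_FAST c → push 35. Stack: [4, 35]
BINARY_OP + → 4 + 35 = 39. Stack: [39]
LOAD_FAST b → push 34. Stack: [39, 34]
BINARY_OP - → 39 - 34 = 5. Stack: [5]
STORE_FAST n → n=5. Stack: []
LOAD_FAST a → push 39. Stack: [39]
LOAD_CONST → push 3. Stack: [39, 3]
BINARY_OP * → 39 * 3 = 117. Stack: [117]
STORE_FAST y → y=117. Stack: []
LOAD_FAST_LOAD_FAST y,a → push 117,39. Stack: [117, 39]
BINARY_OP - → 117 - 39 = 78. Stack: [78]
LOAD_FAST b → push 34. Stack: [78, 34]
BINARY_OP ^ → 78 ^ 34 = 108. Stack: [108]
STORE_FAST m → m=108. Stack: []
LOAD_FAST y → push 117. Stack: [117]
LOAD_CONST → push 4. Stack: [117, 4]
BINARY_OP ^ → 117 ^ 4 = 113. Stack: [113]
RETURN_VALUE → return 113.

113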